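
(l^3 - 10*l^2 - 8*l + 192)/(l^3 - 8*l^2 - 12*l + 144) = (l - 8)/(l - 6)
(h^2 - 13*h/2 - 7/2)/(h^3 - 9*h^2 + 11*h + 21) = (h + 1/2)/(h^2 - 2*h - 3)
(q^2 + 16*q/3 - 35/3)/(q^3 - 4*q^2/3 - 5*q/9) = 3*(q + 7)/(q*(3*q + 1))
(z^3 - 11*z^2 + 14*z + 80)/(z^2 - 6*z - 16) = z - 5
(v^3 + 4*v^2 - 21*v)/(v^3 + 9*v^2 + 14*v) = (v - 3)/(v + 2)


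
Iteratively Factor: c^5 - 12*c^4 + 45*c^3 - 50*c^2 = (c - 5)*(c^4 - 7*c^3 + 10*c^2) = c*(c - 5)*(c^3 - 7*c^2 + 10*c) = c*(c - 5)^2*(c^2 - 2*c) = c^2*(c - 5)^2*(c - 2)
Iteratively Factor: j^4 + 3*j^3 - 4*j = (j + 2)*(j^3 + j^2 - 2*j) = (j - 1)*(j + 2)*(j^2 + 2*j) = j*(j - 1)*(j + 2)*(j + 2)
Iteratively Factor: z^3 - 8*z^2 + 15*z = (z)*(z^2 - 8*z + 15) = z*(z - 3)*(z - 5)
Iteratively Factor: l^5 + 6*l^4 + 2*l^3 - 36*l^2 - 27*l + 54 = (l - 2)*(l^4 + 8*l^3 + 18*l^2 - 27) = (l - 2)*(l + 3)*(l^3 + 5*l^2 + 3*l - 9) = (l - 2)*(l - 1)*(l + 3)*(l^2 + 6*l + 9) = (l - 2)*(l - 1)*(l + 3)^2*(l + 3)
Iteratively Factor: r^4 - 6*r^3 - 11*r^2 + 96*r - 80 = (r - 5)*(r^3 - r^2 - 16*r + 16) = (r - 5)*(r + 4)*(r^2 - 5*r + 4) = (r - 5)*(r - 1)*(r + 4)*(r - 4)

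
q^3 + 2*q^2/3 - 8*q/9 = q*(q - 2/3)*(q + 4/3)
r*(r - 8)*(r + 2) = r^3 - 6*r^2 - 16*r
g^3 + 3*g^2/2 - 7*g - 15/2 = (g - 5/2)*(g + 1)*(g + 3)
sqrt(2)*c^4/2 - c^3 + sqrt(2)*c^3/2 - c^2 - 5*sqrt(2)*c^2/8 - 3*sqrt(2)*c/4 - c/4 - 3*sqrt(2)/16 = (c + 1/2)^2*(c - 3*sqrt(2)/2)*(sqrt(2)*c/2 + 1/2)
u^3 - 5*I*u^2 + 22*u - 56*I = (u - 7*I)*(u - 2*I)*(u + 4*I)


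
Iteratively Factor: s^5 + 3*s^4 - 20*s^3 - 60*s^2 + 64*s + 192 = (s + 2)*(s^4 + s^3 - 22*s^2 - 16*s + 96) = (s + 2)*(s + 4)*(s^3 - 3*s^2 - 10*s + 24) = (s - 2)*(s + 2)*(s + 4)*(s^2 - s - 12) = (s - 4)*(s - 2)*(s + 2)*(s + 4)*(s + 3)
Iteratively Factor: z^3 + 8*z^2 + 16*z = (z + 4)*(z^2 + 4*z) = z*(z + 4)*(z + 4)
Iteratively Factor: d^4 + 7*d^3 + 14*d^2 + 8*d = (d + 4)*(d^3 + 3*d^2 + 2*d) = (d + 2)*(d + 4)*(d^2 + d) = (d + 1)*(d + 2)*(d + 4)*(d)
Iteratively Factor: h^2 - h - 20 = (h + 4)*(h - 5)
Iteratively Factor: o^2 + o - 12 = (o + 4)*(o - 3)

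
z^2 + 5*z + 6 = (z + 2)*(z + 3)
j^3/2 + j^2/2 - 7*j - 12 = (j/2 + 1)*(j - 4)*(j + 3)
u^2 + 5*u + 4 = (u + 1)*(u + 4)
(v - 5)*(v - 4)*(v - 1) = v^3 - 10*v^2 + 29*v - 20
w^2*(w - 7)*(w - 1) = w^4 - 8*w^3 + 7*w^2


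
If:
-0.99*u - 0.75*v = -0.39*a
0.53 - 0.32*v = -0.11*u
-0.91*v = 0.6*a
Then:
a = -1.71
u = -1.53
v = 1.13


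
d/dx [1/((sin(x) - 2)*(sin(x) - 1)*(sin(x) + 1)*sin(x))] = 2*(-2*sin(x)^3 + 3*sin(x)^2 + sin(x) - 1)/((sin(x) - 2)^2*sin(x)^2*cos(x)^3)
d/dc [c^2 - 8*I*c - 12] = 2*c - 8*I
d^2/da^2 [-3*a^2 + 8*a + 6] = -6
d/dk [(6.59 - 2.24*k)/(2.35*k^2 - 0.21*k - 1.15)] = (5.264*k^2 - 30.973*k + 3.9599)/(5.5225*k^4 - 0.987*k^3 - 5.3609*k^2 + 0.483*k + 1.3225)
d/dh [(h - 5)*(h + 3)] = 2*h - 2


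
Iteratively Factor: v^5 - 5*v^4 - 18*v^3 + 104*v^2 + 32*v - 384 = (v - 4)*(v^4 - v^3 - 22*v^2 + 16*v + 96) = (v - 4)*(v + 4)*(v^3 - 5*v^2 - 2*v + 24) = (v - 4)^2*(v + 4)*(v^2 - v - 6) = (v - 4)^2*(v + 2)*(v + 4)*(v - 3)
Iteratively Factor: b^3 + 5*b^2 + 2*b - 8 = (b + 2)*(b^2 + 3*b - 4) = (b + 2)*(b + 4)*(b - 1)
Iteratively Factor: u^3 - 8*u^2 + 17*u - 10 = (u - 5)*(u^2 - 3*u + 2) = (u - 5)*(u - 1)*(u - 2)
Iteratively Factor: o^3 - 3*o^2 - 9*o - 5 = (o - 5)*(o^2 + 2*o + 1) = (o - 5)*(o + 1)*(o + 1)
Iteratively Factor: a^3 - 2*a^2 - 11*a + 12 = (a - 1)*(a^2 - a - 12) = (a - 4)*(a - 1)*(a + 3)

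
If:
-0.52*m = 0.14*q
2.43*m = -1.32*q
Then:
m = 0.00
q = 0.00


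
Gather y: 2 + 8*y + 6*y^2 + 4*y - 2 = 6*y^2 + 12*y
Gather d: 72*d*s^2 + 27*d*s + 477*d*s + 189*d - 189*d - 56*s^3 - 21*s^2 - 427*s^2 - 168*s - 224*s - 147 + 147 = d*(72*s^2 + 504*s) - 56*s^3 - 448*s^2 - 392*s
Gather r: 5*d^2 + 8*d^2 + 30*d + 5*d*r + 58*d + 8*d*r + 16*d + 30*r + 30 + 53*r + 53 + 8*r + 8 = 13*d^2 + 104*d + r*(13*d + 91) + 91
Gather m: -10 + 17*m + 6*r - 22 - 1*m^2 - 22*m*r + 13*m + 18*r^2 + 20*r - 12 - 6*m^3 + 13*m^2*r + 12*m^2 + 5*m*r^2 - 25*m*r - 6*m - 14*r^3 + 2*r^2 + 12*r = -6*m^3 + m^2*(13*r + 11) + m*(5*r^2 - 47*r + 24) - 14*r^3 + 20*r^2 + 38*r - 44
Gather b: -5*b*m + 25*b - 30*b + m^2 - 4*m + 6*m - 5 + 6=b*(-5*m - 5) + m^2 + 2*m + 1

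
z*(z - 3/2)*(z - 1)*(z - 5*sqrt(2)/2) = z^4 - 5*sqrt(2)*z^3/2 - 5*z^3/2 + 3*z^2/2 + 25*sqrt(2)*z^2/4 - 15*sqrt(2)*z/4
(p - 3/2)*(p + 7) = p^2 + 11*p/2 - 21/2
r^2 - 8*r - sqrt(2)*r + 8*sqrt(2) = (r - 8)*(r - sqrt(2))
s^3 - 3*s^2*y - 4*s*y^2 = s*(s - 4*y)*(s + y)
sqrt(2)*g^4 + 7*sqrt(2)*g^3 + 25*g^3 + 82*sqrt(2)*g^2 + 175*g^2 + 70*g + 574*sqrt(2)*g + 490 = (g + 7)*(g + 5*sqrt(2))*(g + 7*sqrt(2))*(sqrt(2)*g + 1)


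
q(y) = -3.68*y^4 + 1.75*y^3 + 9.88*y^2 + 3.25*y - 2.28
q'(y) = -14.72*y^3 + 5.25*y^2 + 19.76*y + 3.25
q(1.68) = 10.05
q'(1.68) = -18.53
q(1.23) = 11.50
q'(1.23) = 8.11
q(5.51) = -2783.65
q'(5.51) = -2190.90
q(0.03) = -2.17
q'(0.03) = 3.85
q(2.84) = -112.67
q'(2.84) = -235.47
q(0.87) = 7.07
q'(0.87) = 14.72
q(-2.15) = -59.62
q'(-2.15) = 131.33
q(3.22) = -226.56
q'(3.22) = -370.13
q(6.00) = -4018.38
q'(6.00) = -2868.71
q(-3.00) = -268.44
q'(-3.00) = 388.66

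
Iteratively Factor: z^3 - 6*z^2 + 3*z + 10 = (z - 5)*(z^2 - z - 2) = (z - 5)*(z - 2)*(z + 1)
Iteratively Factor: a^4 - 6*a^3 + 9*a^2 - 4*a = (a - 1)*(a^3 - 5*a^2 + 4*a) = a*(a - 1)*(a^2 - 5*a + 4) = a*(a - 4)*(a - 1)*(a - 1)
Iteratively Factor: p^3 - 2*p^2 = (p)*(p^2 - 2*p) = p*(p - 2)*(p)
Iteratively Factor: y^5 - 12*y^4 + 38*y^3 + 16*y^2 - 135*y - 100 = (y + 1)*(y^4 - 13*y^3 + 51*y^2 - 35*y - 100) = (y + 1)^2*(y^3 - 14*y^2 + 65*y - 100) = (y - 5)*(y + 1)^2*(y^2 - 9*y + 20) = (y - 5)^2*(y + 1)^2*(y - 4)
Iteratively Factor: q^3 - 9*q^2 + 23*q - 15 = (q - 1)*(q^2 - 8*q + 15) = (q - 5)*(q - 1)*(q - 3)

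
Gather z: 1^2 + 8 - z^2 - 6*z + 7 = -z^2 - 6*z + 16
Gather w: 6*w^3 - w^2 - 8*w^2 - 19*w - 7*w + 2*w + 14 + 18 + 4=6*w^3 - 9*w^2 - 24*w + 36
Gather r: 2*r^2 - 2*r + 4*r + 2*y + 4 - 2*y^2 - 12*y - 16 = 2*r^2 + 2*r - 2*y^2 - 10*y - 12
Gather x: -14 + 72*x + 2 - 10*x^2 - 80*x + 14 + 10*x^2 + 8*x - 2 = 0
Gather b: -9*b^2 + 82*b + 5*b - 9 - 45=-9*b^2 + 87*b - 54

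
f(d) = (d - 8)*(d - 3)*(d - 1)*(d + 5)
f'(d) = (d - 8)*(d - 3)*(d - 1) + (d - 8)*(d - 3)*(d + 5) + (d - 8)*(d - 1)*(d + 5) + (d - 3)*(d - 1)*(d + 5) = 4*d^3 - 21*d^2 - 50*d + 151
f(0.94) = -5.18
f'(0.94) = 88.77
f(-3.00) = -528.00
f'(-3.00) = 4.00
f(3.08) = -6.61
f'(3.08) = -85.34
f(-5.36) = 255.72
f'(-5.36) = -800.28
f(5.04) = -244.93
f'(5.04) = -122.34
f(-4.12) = -388.81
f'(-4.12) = -279.20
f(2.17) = 40.59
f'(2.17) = -15.51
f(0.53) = -47.96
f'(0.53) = 119.20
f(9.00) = 672.00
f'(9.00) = 916.00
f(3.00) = 0.00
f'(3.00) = -80.00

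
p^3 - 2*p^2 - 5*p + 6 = (p - 3)*(p - 1)*(p + 2)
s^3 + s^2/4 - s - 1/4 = (s - 1)*(s + 1/4)*(s + 1)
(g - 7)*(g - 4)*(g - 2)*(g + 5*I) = g^4 - 13*g^3 + 5*I*g^3 + 50*g^2 - 65*I*g^2 - 56*g + 250*I*g - 280*I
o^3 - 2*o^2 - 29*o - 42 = (o - 7)*(o + 2)*(o + 3)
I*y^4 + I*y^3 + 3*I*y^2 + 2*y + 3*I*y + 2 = (y + 1)*(y - I)*(y + 2*I)*(I*y + 1)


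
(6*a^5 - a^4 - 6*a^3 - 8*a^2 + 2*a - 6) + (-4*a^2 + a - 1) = 6*a^5 - a^4 - 6*a^3 - 12*a^2 + 3*a - 7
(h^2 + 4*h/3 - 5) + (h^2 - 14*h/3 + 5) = 2*h^2 - 10*h/3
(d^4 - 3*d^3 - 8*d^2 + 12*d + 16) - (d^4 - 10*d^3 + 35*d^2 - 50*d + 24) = 7*d^3 - 43*d^2 + 62*d - 8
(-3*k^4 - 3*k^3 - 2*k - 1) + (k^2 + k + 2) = -3*k^4 - 3*k^3 + k^2 - k + 1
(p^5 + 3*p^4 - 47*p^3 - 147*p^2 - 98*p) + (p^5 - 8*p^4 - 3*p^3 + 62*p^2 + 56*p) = 2*p^5 - 5*p^4 - 50*p^3 - 85*p^2 - 42*p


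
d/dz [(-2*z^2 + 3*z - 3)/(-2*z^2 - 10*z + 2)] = (13*z^2 - 10*z - 12)/(2*(z^4 + 10*z^3 + 23*z^2 - 10*z + 1))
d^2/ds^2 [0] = 0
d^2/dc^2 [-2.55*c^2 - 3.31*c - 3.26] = -5.10000000000000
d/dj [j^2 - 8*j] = 2*j - 8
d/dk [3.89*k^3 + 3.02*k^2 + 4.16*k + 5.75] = 11.67*k^2 + 6.04*k + 4.16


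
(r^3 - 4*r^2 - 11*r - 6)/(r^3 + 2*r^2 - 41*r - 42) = (r + 1)/(r + 7)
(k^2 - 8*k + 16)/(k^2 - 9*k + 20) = (k - 4)/(k - 5)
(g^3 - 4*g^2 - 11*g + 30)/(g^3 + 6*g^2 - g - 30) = (g - 5)/(g + 5)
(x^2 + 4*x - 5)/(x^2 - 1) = (x + 5)/(x + 1)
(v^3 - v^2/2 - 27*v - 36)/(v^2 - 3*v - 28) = (v^2 - 9*v/2 - 9)/(v - 7)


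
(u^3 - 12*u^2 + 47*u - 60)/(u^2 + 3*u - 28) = (u^2 - 8*u + 15)/(u + 7)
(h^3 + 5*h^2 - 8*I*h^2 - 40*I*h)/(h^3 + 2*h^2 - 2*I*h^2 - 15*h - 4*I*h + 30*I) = h*(h - 8*I)/(h^2 - h*(3 + 2*I) + 6*I)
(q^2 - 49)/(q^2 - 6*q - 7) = (q + 7)/(q + 1)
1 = 1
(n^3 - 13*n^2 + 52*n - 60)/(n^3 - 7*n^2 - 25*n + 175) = (n^2 - 8*n + 12)/(n^2 - 2*n - 35)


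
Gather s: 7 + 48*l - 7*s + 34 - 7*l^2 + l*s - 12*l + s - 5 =-7*l^2 + 36*l + s*(l - 6) + 36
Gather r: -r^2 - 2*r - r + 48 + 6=-r^2 - 3*r + 54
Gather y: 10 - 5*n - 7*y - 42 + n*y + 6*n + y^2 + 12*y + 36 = n + y^2 + y*(n + 5) + 4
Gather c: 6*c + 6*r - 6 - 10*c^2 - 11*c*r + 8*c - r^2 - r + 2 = -10*c^2 + c*(14 - 11*r) - r^2 + 5*r - 4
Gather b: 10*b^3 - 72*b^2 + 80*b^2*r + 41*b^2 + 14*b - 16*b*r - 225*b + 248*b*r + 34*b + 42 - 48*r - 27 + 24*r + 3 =10*b^3 + b^2*(80*r - 31) + b*(232*r - 177) - 24*r + 18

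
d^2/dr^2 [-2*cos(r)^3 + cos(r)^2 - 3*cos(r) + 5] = 18*cos(r)^3 - 4*cos(r)^2 - 9*cos(r) + 2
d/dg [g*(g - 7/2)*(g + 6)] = 3*g^2 + 5*g - 21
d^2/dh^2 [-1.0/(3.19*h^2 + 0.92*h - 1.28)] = (20.3522*h^2 + 5.8696*h - 1.0*(6.38*h + 0.92)*(12.76*h + 1.84) - 8.1664)/(3.19*h^2 + 0.92*h - 1.28)^3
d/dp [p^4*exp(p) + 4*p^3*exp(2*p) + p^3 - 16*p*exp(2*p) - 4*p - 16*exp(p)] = p^4*exp(p) + 8*p^3*exp(2*p) + 4*p^3*exp(p) + 12*p^2*exp(2*p) + 3*p^2 - 32*p*exp(2*p) - 16*exp(2*p) - 16*exp(p) - 4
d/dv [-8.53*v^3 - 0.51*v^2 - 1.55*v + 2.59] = -25.59*v^2 - 1.02*v - 1.55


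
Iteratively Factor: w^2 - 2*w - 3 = (w - 3)*(w + 1)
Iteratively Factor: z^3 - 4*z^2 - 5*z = (z + 1)*(z^2 - 5*z) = z*(z + 1)*(z - 5)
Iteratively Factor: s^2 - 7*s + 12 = (s - 3)*(s - 4)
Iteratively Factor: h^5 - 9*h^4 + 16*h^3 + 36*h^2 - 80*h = (h - 4)*(h^4 - 5*h^3 - 4*h^2 + 20*h) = (h - 5)*(h - 4)*(h^3 - 4*h) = (h - 5)*(h - 4)*(h - 2)*(h^2 + 2*h) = h*(h - 5)*(h - 4)*(h - 2)*(h + 2)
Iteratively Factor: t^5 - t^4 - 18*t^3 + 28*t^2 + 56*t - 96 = (t + 2)*(t^4 - 3*t^3 - 12*t^2 + 52*t - 48) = (t + 2)*(t + 4)*(t^3 - 7*t^2 + 16*t - 12) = (t - 3)*(t + 2)*(t + 4)*(t^2 - 4*t + 4) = (t - 3)*(t - 2)*(t + 2)*(t + 4)*(t - 2)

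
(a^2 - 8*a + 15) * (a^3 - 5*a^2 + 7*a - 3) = a^5 - 13*a^4 + 62*a^3 - 134*a^2 + 129*a - 45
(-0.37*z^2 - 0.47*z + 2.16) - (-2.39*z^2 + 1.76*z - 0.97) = 2.02*z^2 - 2.23*z + 3.13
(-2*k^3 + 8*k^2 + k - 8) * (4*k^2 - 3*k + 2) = -8*k^5 + 38*k^4 - 24*k^3 - 19*k^2 + 26*k - 16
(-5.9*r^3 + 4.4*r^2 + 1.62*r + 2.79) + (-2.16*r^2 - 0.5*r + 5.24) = -5.9*r^3 + 2.24*r^2 + 1.12*r + 8.03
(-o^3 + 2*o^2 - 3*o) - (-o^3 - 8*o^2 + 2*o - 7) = 10*o^2 - 5*o + 7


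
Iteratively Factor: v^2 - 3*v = (v)*(v - 3)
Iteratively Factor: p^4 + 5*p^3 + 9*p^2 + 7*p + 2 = (p + 1)*(p^3 + 4*p^2 + 5*p + 2) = (p + 1)^2*(p^2 + 3*p + 2) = (p + 1)^3*(p + 2)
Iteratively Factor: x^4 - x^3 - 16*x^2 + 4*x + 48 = (x - 2)*(x^3 + x^2 - 14*x - 24) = (x - 2)*(x + 2)*(x^2 - x - 12) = (x - 2)*(x + 2)*(x + 3)*(x - 4)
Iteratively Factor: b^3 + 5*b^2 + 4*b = (b)*(b^2 + 5*b + 4) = b*(b + 1)*(b + 4)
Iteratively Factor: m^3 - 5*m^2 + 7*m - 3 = (m - 1)*(m^2 - 4*m + 3) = (m - 1)^2*(m - 3)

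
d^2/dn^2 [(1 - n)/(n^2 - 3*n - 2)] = 2*((n - 1)*(2*n - 3)^2 + (3*n - 4)*(-n^2 + 3*n + 2))/(-n^2 + 3*n + 2)^3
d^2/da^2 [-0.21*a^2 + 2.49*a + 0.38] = -0.420000000000000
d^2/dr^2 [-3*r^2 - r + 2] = -6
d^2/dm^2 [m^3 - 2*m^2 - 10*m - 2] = 6*m - 4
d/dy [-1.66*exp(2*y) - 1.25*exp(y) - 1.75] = (-3.32*exp(y) - 1.25)*exp(y)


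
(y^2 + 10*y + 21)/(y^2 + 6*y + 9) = (y + 7)/(y + 3)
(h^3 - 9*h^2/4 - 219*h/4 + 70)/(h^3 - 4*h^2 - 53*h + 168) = (h - 5/4)/(h - 3)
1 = 1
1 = 1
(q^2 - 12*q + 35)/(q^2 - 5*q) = (q - 7)/q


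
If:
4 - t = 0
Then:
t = 4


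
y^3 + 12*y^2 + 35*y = y*(y + 5)*(y + 7)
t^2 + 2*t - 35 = (t - 5)*(t + 7)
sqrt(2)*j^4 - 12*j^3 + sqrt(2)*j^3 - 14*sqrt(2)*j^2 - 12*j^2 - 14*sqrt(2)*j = j*(j - 7*sqrt(2))*(j + sqrt(2))*(sqrt(2)*j + sqrt(2))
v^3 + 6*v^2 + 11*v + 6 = (v + 1)*(v + 2)*(v + 3)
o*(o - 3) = o^2 - 3*o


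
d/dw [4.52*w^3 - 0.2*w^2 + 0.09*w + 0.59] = 13.56*w^2 - 0.4*w + 0.09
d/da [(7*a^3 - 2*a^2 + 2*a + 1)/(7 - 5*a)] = (-70*a^3 + 157*a^2 - 28*a + 19)/(25*a^2 - 70*a + 49)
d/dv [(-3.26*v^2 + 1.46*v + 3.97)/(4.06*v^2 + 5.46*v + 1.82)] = (-23.7272*v^2 - 44.1028*v - 19.019)/(16.4836*v^4 + 44.3352*v^3 + 44.59*v^2 + 19.8744*v + 3.3124)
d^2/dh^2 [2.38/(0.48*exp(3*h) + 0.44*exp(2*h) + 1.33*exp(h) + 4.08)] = (2.38*(1.44*exp(2*h) + 0.88*exp(h) + 1.33)*(2.88*exp(2*h) + 1.76*exp(h) + 2.66)*exp(h) - (10.2816*exp(2*h) + 4.1888*exp(h) + 3.1654)*(0.48*exp(3*h) + 0.44*exp(2*h) + 1.33*exp(h) + 4.08))*exp(h)/(0.48*exp(3*h) + 0.44*exp(2*h) + 1.33*exp(h) + 4.08)^3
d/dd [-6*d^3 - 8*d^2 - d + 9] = -18*d^2 - 16*d - 1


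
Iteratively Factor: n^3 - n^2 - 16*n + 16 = (n - 4)*(n^2 + 3*n - 4) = (n - 4)*(n + 4)*(n - 1)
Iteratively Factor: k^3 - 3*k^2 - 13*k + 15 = (k - 1)*(k^2 - 2*k - 15) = (k - 5)*(k - 1)*(k + 3)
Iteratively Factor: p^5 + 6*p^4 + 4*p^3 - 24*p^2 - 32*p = (p)*(p^4 + 6*p^3 + 4*p^2 - 24*p - 32) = p*(p - 2)*(p^3 + 8*p^2 + 20*p + 16) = p*(p - 2)*(p + 2)*(p^2 + 6*p + 8) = p*(p - 2)*(p + 2)*(p + 4)*(p + 2)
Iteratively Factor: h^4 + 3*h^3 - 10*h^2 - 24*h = (h - 3)*(h^3 + 6*h^2 + 8*h) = h*(h - 3)*(h^2 + 6*h + 8) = h*(h - 3)*(h + 2)*(h + 4)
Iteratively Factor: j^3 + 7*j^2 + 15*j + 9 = (j + 1)*(j^2 + 6*j + 9) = (j + 1)*(j + 3)*(j + 3)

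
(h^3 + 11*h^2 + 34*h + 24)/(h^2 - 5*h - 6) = (h^2 + 10*h + 24)/(h - 6)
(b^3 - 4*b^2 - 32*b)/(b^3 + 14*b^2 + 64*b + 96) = b*(b - 8)/(b^2 + 10*b + 24)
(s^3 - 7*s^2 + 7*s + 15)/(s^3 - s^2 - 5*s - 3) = (s - 5)/(s + 1)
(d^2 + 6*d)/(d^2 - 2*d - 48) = d/(d - 8)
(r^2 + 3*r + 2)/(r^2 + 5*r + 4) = (r + 2)/(r + 4)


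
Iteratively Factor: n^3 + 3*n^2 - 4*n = (n + 4)*(n^2 - n) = n*(n + 4)*(n - 1)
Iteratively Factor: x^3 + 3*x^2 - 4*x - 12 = (x - 2)*(x^2 + 5*x + 6) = (x - 2)*(x + 2)*(x + 3)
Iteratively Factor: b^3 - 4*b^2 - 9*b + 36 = (b - 4)*(b^2 - 9) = (b - 4)*(b - 3)*(b + 3)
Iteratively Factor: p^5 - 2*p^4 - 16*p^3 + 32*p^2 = (p)*(p^4 - 2*p^3 - 16*p^2 + 32*p) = p*(p - 4)*(p^3 + 2*p^2 - 8*p) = p*(p - 4)*(p - 2)*(p^2 + 4*p) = p*(p - 4)*(p - 2)*(p + 4)*(p)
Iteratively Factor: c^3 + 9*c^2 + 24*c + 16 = (c + 4)*(c^2 + 5*c + 4) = (c + 1)*(c + 4)*(c + 4)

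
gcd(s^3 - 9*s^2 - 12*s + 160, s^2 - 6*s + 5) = s - 5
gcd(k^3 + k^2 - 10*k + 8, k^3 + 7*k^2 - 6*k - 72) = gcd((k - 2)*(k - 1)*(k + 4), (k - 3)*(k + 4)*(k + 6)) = k + 4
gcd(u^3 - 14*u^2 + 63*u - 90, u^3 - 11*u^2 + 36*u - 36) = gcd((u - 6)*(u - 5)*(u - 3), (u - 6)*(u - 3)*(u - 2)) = u^2 - 9*u + 18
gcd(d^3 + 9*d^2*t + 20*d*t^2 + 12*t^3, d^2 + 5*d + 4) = 1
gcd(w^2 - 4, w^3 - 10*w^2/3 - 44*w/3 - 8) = w + 2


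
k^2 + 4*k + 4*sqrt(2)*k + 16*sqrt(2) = (k + 4)*(k + 4*sqrt(2))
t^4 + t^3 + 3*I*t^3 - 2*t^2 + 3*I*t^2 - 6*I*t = t*(t - 1)*(t + 2)*(t + 3*I)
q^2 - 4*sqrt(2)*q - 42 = (q - 7*sqrt(2))*(q + 3*sqrt(2))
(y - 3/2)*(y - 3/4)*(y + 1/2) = y^3 - 7*y^2/4 + 9/16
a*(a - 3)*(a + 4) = a^3 + a^2 - 12*a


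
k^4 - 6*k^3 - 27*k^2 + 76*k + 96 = (k - 8)*(k - 3)*(k + 1)*(k + 4)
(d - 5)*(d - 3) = d^2 - 8*d + 15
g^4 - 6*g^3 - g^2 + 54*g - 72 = (g - 4)*(g - 3)*(g - 2)*(g + 3)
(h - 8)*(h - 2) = h^2 - 10*h + 16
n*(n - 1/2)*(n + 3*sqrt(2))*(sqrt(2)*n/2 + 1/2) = sqrt(2)*n^4/2 - sqrt(2)*n^3/4 + 7*n^3/2 - 7*n^2/4 + 3*sqrt(2)*n^2/2 - 3*sqrt(2)*n/4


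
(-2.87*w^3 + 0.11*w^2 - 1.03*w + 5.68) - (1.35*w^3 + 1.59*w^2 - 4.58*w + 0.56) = -4.22*w^3 - 1.48*w^2 + 3.55*w + 5.12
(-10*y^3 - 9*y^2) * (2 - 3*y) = 30*y^4 + 7*y^3 - 18*y^2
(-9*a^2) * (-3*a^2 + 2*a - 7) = 27*a^4 - 18*a^3 + 63*a^2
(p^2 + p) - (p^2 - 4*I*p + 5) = p + 4*I*p - 5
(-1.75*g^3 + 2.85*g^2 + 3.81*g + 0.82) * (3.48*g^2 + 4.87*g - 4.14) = -6.09*g^5 + 1.3955*g^4 + 34.3833*g^3 + 9.6093*g^2 - 11.78*g - 3.3948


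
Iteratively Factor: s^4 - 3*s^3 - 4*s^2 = (s + 1)*(s^3 - 4*s^2) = s*(s + 1)*(s^2 - 4*s) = s^2*(s + 1)*(s - 4)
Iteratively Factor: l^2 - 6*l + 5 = (l - 5)*(l - 1)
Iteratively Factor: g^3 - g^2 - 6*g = (g + 2)*(g^2 - 3*g) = g*(g + 2)*(g - 3)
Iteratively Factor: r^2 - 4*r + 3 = (r - 3)*(r - 1)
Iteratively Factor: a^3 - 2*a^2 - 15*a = (a - 5)*(a^2 + 3*a) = (a - 5)*(a + 3)*(a)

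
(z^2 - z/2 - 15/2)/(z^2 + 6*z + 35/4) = 2*(z - 3)/(2*z + 7)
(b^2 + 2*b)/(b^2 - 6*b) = (b + 2)/(b - 6)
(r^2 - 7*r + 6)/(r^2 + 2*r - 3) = (r - 6)/(r + 3)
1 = 1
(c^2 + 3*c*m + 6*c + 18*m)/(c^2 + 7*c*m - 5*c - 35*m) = (c^2 + 3*c*m + 6*c + 18*m)/(c^2 + 7*c*m - 5*c - 35*m)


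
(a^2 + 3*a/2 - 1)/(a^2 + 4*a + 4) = (a - 1/2)/(a + 2)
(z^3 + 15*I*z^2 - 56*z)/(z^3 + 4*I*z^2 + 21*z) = (z + 8*I)/(z - 3*I)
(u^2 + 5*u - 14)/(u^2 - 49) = (u - 2)/(u - 7)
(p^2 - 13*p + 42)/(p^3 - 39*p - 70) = (p - 6)/(p^2 + 7*p + 10)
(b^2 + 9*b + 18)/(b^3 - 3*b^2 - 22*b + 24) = (b^2 + 9*b + 18)/(b^3 - 3*b^2 - 22*b + 24)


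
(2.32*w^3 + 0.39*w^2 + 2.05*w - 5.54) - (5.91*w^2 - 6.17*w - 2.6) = 2.32*w^3 - 5.52*w^2 + 8.22*w - 2.94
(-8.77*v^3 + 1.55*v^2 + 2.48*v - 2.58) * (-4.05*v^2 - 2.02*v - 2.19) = 35.5185*v^5 + 11.4379*v^4 + 6.0313*v^3 + 2.0449*v^2 - 0.2196*v + 5.6502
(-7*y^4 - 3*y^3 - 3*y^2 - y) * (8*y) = -56*y^5 - 24*y^4 - 24*y^3 - 8*y^2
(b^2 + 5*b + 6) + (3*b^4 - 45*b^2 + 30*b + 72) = 3*b^4 - 44*b^2 + 35*b + 78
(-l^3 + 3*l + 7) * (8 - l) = l^4 - 8*l^3 - 3*l^2 + 17*l + 56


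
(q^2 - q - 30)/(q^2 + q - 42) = (q + 5)/(q + 7)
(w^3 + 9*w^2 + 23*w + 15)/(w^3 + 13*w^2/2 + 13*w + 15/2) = 2*(w + 5)/(2*w + 5)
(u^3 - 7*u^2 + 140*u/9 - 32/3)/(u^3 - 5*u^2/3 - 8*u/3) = (u^2 - 13*u/3 + 4)/(u*(u + 1))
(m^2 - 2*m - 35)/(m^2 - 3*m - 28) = (m + 5)/(m + 4)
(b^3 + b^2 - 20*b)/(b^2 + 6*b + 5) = b*(b - 4)/(b + 1)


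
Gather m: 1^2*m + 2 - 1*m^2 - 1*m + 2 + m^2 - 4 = 0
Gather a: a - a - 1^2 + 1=0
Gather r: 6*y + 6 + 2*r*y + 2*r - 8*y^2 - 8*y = r*(2*y + 2) - 8*y^2 - 2*y + 6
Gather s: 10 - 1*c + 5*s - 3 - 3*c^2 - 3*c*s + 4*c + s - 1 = -3*c^2 + 3*c + s*(6 - 3*c) + 6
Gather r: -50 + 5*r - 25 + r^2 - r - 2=r^2 + 4*r - 77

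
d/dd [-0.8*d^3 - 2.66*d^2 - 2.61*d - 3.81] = -2.4*d^2 - 5.32*d - 2.61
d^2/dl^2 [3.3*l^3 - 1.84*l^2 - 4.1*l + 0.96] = 19.8*l - 3.68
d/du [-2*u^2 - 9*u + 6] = -4*u - 9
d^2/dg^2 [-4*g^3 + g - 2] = -24*g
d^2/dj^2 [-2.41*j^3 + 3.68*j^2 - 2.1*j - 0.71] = 7.36 - 14.46*j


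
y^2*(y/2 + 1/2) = y^3/2 + y^2/2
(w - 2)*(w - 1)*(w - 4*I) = w^3 - 3*w^2 - 4*I*w^2 + 2*w + 12*I*w - 8*I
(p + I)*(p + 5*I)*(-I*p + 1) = -I*p^3 + 7*p^2 + 11*I*p - 5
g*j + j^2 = j*(g + j)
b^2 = b^2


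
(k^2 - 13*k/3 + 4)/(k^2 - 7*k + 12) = (k - 4/3)/(k - 4)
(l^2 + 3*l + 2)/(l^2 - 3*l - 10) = (l + 1)/(l - 5)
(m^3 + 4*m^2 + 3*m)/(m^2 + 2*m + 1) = m*(m + 3)/(m + 1)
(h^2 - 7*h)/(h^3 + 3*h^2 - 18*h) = (h - 7)/(h^2 + 3*h - 18)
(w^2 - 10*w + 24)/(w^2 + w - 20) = (w - 6)/(w + 5)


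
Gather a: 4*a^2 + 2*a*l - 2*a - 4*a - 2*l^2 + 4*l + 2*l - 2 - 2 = 4*a^2 + a*(2*l - 6) - 2*l^2 + 6*l - 4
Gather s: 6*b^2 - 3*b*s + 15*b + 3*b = 6*b^2 - 3*b*s + 18*b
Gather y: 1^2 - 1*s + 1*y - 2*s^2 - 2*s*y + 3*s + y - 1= -2*s^2 + 2*s + y*(2 - 2*s)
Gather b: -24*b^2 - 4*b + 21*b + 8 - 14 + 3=-24*b^2 + 17*b - 3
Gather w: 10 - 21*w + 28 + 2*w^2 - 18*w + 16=2*w^2 - 39*w + 54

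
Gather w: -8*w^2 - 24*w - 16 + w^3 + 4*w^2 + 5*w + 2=w^3 - 4*w^2 - 19*w - 14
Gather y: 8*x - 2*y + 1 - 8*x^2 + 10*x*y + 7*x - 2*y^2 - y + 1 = -8*x^2 + 15*x - 2*y^2 + y*(10*x - 3) + 2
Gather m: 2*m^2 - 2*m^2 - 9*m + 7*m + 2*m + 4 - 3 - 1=0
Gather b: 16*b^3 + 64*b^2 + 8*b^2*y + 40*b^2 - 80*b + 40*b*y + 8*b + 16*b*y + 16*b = 16*b^3 + b^2*(8*y + 104) + b*(56*y - 56)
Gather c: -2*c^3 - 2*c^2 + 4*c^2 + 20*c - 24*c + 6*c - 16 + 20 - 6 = -2*c^3 + 2*c^2 + 2*c - 2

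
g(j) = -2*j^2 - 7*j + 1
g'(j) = -4*j - 7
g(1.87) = -19.08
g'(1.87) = -14.48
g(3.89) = -56.49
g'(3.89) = -22.56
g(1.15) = -9.70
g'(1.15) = -11.60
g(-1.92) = 7.07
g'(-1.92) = 0.68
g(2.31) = -25.84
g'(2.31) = -16.24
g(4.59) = -73.27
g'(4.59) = -25.36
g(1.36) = -12.22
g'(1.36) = -12.44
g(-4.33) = -6.19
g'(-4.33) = 10.32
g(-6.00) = -29.00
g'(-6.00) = 17.00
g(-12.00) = -203.00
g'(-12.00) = 41.00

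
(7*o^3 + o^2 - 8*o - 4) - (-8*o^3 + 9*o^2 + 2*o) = 15*o^3 - 8*o^2 - 10*o - 4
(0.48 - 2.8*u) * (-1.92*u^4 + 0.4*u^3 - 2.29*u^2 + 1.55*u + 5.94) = 5.376*u^5 - 2.0416*u^4 + 6.604*u^3 - 5.4392*u^2 - 15.888*u + 2.8512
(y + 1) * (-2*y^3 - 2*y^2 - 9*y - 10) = -2*y^4 - 4*y^3 - 11*y^2 - 19*y - 10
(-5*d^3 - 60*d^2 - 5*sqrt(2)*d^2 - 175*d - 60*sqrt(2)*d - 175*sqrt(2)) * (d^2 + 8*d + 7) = -5*d^5 - 100*d^4 - 5*sqrt(2)*d^4 - 690*d^3 - 100*sqrt(2)*d^3 - 1820*d^2 - 690*sqrt(2)*d^2 - 1820*sqrt(2)*d - 1225*d - 1225*sqrt(2)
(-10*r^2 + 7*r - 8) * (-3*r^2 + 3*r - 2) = 30*r^4 - 51*r^3 + 65*r^2 - 38*r + 16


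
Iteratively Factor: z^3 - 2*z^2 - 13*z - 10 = (z - 5)*(z^2 + 3*z + 2) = (z - 5)*(z + 2)*(z + 1)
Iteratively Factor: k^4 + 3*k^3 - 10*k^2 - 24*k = (k - 3)*(k^3 + 6*k^2 + 8*k) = (k - 3)*(k + 2)*(k^2 + 4*k) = k*(k - 3)*(k + 2)*(k + 4)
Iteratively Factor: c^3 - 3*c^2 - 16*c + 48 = (c - 4)*(c^2 + c - 12) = (c - 4)*(c - 3)*(c + 4)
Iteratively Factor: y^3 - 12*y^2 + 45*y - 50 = (y - 2)*(y^2 - 10*y + 25) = (y - 5)*(y - 2)*(y - 5)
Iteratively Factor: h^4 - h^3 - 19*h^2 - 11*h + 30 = (h + 2)*(h^3 - 3*h^2 - 13*h + 15) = (h - 5)*(h + 2)*(h^2 + 2*h - 3) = (h - 5)*(h + 2)*(h + 3)*(h - 1)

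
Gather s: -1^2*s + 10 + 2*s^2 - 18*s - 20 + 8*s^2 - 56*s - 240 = 10*s^2 - 75*s - 250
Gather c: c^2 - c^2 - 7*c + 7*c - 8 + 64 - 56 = 0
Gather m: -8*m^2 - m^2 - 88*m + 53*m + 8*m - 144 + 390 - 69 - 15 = -9*m^2 - 27*m + 162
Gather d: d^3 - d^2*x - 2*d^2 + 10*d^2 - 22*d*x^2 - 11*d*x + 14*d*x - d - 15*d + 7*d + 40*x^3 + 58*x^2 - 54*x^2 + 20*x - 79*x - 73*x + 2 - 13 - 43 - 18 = d^3 + d^2*(8 - x) + d*(-22*x^2 + 3*x - 9) + 40*x^3 + 4*x^2 - 132*x - 72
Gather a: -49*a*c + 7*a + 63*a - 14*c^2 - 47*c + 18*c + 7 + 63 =a*(70 - 49*c) - 14*c^2 - 29*c + 70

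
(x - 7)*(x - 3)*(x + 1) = x^3 - 9*x^2 + 11*x + 21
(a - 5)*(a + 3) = a^2 - 2*a - 15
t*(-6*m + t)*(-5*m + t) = 30*m^2*t - 11*m*t^2 + t^3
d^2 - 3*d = d*(d - 3)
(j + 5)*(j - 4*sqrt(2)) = j^2 - 4*sqrt(2)*j + 5*j - 20*sqrt(2)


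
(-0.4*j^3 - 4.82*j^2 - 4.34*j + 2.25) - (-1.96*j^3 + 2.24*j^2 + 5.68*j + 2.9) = 1.56*j^3 - 7.06*j^2 - 10.02*j - 0.65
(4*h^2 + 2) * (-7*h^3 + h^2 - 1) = -28*h^5 + 4*h^4 - 14*h^3 - 2*h^2 - 2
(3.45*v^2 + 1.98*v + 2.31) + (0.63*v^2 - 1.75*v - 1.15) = 4.08*v^2 + 0.23*v + 1.16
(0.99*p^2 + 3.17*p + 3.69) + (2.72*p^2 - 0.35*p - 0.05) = 3.71*p^2 + 2.82*p + 3.64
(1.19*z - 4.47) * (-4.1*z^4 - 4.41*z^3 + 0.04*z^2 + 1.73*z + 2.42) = -4.879*z^5 + 13.0791*z^4 + 19.7603*z^3 + 1.8799*z^2 - 4.8533*z - 10.8174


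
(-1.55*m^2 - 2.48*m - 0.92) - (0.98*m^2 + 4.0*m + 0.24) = -2.53*m^2 - 6.48*m - 1.16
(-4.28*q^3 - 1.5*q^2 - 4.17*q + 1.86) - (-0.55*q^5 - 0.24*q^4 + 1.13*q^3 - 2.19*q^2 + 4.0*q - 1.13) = 0.55*q^5 + 0.24*q^4 - 5.41*q^3 + 0.69*q^2 - 8.17*q + 2.99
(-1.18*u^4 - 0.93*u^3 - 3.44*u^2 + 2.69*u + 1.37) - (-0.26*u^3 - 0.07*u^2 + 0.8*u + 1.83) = -1.18*u^4 - 0.67*u^3 - 3.37*u^2 + 1.89*u - 0.46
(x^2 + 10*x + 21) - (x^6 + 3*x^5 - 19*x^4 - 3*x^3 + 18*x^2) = -x^6 - 3*x^5 + 19*x^4 + 3*x^3 - 17*x^2 + 10*x + 21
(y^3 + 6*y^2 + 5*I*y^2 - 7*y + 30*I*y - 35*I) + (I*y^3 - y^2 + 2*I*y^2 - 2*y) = y^3 + I*y^3 + 5*y^2 + 7*I*y^2 - 9*y + 30*I*y - 35*I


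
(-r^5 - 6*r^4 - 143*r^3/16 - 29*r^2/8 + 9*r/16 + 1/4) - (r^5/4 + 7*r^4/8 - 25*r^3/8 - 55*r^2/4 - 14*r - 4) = -5*r^5/4 - 55*r^4/8 - 93*r^3/16 + 81*r^2/8 + 233*r/16 + 17/4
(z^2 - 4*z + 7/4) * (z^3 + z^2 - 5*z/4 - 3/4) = z^5 - 3*z^4 - 7*z^3/2 + 6*z^2 + 13*z/16 - 21/16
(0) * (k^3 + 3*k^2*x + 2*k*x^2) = 0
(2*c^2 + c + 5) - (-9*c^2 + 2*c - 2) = 11*c^2 - c + 7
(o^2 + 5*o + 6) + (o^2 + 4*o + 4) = 2*o^2 + 9*o + 10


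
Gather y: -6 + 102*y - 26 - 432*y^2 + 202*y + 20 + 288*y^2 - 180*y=-144*y^2 + 124*y - 12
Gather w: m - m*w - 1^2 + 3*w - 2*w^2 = m - 2*w^2 + w*(3 - m) - 1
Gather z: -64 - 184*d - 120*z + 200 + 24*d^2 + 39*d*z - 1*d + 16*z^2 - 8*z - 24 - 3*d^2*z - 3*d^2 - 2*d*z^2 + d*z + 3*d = 21*d^2 - 182*d + z^2*(16 - 2*d) + z*(-3*d^2 + 40*d - 128) + 112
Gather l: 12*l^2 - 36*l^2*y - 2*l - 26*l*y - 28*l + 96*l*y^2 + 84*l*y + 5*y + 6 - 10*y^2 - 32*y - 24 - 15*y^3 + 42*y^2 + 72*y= l^2*(12 - 36*y) + l*(96*y^2 + 58*y - 30) - 15*y^3 + 32*y^2 + 45*y - 18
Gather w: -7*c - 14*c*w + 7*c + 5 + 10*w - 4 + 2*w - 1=w*(12 - 14*c)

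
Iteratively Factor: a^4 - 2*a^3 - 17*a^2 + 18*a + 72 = (a + 2)*(a^3 - 4*a^2 - 9*a + 36) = (a + 2)*(a + 3)*(a^2 - 7*a + 12) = (a - 4)*(a + 2)*(a + 3)*(a - 3)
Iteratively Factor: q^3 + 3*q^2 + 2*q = (q + 2)*(q^2 + q) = (q + 1)*(q + 2)*(q)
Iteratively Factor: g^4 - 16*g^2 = (g)*(g^3 - 16*g) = g*(g - 4)*(g^2 + 4*g) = g*(g - 4)*(g + 4)*(g)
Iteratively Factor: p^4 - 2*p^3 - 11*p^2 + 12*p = (p)*(p^3 - 2*p^2 - 11*p + 12) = p*(p - 4)*(p^2 + 2*p - 3) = p*(p - 4)*(p + 3)*(p - 1)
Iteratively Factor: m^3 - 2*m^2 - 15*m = (m + 3)*(m^2 - 5*m) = m*(m + 3)*(m - 5)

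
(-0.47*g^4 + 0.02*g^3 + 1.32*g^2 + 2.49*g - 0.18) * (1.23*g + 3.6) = -0.5781*g^5 - 1.6674*g^4 + 1.6956*g^3 + 7.8147*g^2 + 8.7426*g - 0.648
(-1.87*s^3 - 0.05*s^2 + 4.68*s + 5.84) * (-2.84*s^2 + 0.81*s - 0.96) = 5.3108*s^5 - 1.3727*s^4 - 11.5365*s^3 - 12.7468*s^2 + 0.2376*s - 5.6064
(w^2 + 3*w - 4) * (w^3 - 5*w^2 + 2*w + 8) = w^5 - 2*w^4 - 17*w^3 + 34*w^2 + 16*w - 32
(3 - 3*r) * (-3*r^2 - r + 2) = 9*r^3 - 6*r^2 - 9*r + 6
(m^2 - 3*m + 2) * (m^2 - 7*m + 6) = m^4 - 10*m^3 + 29*m^2 - 32*m + 12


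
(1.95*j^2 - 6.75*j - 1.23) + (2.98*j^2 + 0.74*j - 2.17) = 4.93*j^2 - 6.01*j - 3.4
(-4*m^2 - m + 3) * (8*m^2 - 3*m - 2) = -32*m^4 + 4*m^3 + 35*m^2 - 7*m - 6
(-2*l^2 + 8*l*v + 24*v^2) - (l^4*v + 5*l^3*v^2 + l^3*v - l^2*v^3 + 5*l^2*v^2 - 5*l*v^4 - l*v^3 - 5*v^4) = -l^4*v - 5*l^3*v^2 - l^3*v + l^2*v^3 - 5*l^2*v^2 - 2*l^2 + 5*l*v^4 + l*v^3 + 8*l*v + 5*v^4 + 24*v^2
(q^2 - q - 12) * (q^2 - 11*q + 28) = q^4 - 12*q^3 + 27*q^2 + 104*q - 336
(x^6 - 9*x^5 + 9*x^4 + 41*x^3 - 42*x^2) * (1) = x^6 - 9*x^5 + 9*x^4 + 41*x^3 - 42*x^2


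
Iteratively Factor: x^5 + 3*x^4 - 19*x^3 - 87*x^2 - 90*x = (x + 3)*(x^4 - 19*x^2 - 30*x) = (x + 3)^2*(x^3 - 3*x^2 - 10*x) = (x - 5)*(x + 3)^2*(x^2 + 2*x) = (x - 5)*(x + 2)*(x + 3)^2*(x)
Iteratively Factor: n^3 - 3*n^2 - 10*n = (n)*(n^2 - 3*n - 10) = n*(n - 5)*(n + 2)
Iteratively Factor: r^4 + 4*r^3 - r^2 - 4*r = (r + 4)*(r^3 - r) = (r - 1)*(r + 4)*(r^2 + r) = (r - 1)*(r + 1)*(r + 4)*(r)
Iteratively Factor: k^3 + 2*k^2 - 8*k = (k)*(k^2 + 2*k - 8) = k*(k - 2)*(k + 4)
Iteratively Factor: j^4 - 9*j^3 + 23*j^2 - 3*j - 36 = (j - 3)*(j^3 - 6*j^2 + 5*j + 12) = (j - 3)*(j + 1)*(j^2 - 7*j + 12) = (j - 3)^2*(j + 1)*(j - 4)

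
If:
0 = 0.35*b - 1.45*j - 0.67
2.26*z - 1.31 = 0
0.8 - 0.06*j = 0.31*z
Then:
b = 44.75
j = 10.34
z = 0.58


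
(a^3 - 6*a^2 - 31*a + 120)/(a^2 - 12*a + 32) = (a^2 + 2*a - 15)/(a - 4)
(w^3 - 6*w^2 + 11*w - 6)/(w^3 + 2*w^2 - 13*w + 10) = (w - 3)/(w + 5)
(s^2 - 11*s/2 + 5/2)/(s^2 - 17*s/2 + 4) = (s - 5)/(s - 8)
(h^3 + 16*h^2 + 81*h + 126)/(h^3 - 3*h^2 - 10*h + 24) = (h^2 + 13*h + 42)/(h^2 - 6*h + 8)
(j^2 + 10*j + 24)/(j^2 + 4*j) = (j + 6)/j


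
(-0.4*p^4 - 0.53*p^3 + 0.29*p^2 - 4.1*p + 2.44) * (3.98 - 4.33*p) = 1.732*p^5 + 0.7029*p^4 - 3.3651*p^3 + 18.9072*p^2 - 26.8832*p + 9.7112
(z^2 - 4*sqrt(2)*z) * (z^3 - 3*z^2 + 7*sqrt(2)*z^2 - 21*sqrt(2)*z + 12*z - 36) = z^5 - 3*z^4 + 3*sqrt(2)*z^4 - 44*z^3 - 9*sqrt(2)*z^3 - 48*sqrt(2)*z^2 + 132*z^2 + 144*sqrt(2)*z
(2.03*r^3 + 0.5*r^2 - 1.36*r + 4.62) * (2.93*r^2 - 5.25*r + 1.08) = 5.9479*r^5 - 9.1925*r^4 - 4.4174*r^3 + 21.2166*r^2 - 25.7238*r + 4.9896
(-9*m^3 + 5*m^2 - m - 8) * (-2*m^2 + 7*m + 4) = 18*m^5 - 73*m^4 + m^3 + 29*m^2 - 60*m - 32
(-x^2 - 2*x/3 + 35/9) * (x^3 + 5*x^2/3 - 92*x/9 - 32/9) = -x^5 - 7*x^4/3 + 13*x^3 + 455*x^2/27 - 3028*x/81 - 1120/81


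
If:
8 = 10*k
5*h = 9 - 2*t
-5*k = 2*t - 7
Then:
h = 6/5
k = 4/5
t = 3/2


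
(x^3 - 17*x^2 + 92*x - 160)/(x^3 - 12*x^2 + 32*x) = (x - 5)/x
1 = 1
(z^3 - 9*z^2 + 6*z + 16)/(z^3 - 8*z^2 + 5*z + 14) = (z - 8)/(z - 7)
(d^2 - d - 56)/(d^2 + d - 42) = (d - 8)/(d - 6)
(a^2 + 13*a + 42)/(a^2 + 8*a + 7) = (a + 6)/(a + 1)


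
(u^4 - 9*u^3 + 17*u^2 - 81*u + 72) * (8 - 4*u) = -4*u^5 + 44*u^4 - 140*u^3 + 460*u^2 - 936*u + 576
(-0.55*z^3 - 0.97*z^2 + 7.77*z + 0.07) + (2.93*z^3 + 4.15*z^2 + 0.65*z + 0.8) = 2.38*z^3 + 3.18*z^2 + 8.42*z + 0.87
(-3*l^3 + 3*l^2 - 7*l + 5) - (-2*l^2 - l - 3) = -3*l^3 + 5*l^2 - 6*l + 8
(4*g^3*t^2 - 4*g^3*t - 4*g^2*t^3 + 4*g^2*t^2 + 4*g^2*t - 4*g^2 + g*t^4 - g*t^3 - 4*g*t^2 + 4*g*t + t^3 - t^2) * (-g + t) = -4*g^4*t^2 + 4*g^4*t + 8*g^3*t^3 - 8*g^3*t^2 - 4*g^3*t + 4*g^3 - 5*g^2*t^4 + 5*g^2*t^3 + 8*g^2*t^2 - 8*g^2*t + g*t^5 - g*t^4 - 5*g*t^3 + 5*g*t^2 + t^4 - t^3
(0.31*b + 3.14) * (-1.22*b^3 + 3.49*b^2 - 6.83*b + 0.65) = -0.3782*b^4 - 2.7489*b^3 + 8.8413*b^2 - 21.2447*b + 2.041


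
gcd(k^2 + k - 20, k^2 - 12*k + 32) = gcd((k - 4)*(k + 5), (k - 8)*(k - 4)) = k - 4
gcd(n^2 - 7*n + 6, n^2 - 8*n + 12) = n - 6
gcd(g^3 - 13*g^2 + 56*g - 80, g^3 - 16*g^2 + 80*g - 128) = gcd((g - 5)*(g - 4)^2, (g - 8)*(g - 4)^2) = g^2 - 8*g + 16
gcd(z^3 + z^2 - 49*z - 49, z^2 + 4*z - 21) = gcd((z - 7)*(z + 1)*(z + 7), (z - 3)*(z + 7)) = z + 7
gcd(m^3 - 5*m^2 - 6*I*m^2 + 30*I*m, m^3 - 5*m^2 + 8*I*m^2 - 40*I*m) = m^2 - 5*m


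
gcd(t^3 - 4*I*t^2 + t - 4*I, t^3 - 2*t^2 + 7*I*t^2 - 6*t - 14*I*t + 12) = t + I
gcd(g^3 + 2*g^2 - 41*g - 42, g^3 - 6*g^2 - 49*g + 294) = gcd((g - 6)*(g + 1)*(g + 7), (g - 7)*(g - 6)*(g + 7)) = g^2 + g - 42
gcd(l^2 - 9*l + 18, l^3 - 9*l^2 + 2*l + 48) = l - 3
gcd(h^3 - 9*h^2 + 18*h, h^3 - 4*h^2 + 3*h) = h^2 - 3*h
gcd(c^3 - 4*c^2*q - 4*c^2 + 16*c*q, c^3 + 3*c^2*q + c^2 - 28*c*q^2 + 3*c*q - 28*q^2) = -c + 4*q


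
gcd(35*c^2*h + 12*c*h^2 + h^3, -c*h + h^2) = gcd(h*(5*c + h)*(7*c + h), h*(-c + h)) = h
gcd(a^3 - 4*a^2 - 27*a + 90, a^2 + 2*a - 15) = a^2 + 2*a - 15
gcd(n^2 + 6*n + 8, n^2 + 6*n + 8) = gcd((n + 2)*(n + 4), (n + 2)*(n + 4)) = n^2 + 6*n + 8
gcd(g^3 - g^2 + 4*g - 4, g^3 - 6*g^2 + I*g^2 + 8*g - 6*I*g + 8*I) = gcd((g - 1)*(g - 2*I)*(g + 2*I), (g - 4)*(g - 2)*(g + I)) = 1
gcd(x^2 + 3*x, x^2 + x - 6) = x + 3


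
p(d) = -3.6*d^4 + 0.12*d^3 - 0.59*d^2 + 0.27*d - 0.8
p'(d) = -14.4*d^3 + 0.36*d^2 - 1.18*d + 0.27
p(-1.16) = -8.61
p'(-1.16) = 24.60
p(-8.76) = -21328.28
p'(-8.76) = 9718.22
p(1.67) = -29.44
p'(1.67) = -67.76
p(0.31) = -0.80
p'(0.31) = -0.49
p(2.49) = -140.32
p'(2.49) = -222.75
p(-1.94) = -55.41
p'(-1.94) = 109.05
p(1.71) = -32.24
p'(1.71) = -72.70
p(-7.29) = -10248.08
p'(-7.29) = 5606.86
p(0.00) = -0.80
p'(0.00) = 0.27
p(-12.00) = -74945.96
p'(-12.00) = 24949.47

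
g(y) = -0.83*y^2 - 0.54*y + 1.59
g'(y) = -1.66*y - 0.54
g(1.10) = -0.01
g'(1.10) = -2.37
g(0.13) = 1.51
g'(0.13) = -0.76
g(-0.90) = 1.40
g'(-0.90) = 0.95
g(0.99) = 0.24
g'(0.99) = -2.18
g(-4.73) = -14.43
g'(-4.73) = 7.31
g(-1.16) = 1.10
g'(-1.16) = 1.39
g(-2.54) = -2.39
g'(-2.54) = 3.68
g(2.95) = -7.23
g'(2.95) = -5.44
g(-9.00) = -60.78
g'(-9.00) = 14.40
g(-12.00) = -111.45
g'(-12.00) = 19.38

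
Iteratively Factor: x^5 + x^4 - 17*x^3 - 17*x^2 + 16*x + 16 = (x + 1)*(x^4 - 17*x^2 + 16) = (x - 1)*(x + 1)*(x^3 + x^2 - 16*x - 16) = (x - 4)*(x - 1)*(x + 1)*(x^2 + 5*x + 4) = (x - 4)*(x - 1)*(x + 1)*(x + 4)*(x + 1)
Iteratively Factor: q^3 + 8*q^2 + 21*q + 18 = (q + 3)*(q^2 + 5*q + 6) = (q + 2)*(q + 3)*(q + 3)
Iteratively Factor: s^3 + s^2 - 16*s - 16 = (s - 4)*(s^2 + 5*s + 4) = (s - 4)*(s + 4)*(s + 1)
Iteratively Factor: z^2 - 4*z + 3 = (z - 1)*(z - 3)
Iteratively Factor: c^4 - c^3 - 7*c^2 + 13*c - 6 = (c - 1)*(c^3 - 7*c + 6) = (c - 1)*(c + 3)*(c^2 - 3*c + 2) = (c - 2)*(c - 1)*(c + 3)*(c - 1)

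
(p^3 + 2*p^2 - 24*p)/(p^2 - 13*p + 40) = p*(p^2 + 2*p - 24)/(p^2 - 13*p + 40)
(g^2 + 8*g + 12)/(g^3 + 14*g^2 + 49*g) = (g^2 + 8*g + 12)/(g*(g^2 + 14*g + 49))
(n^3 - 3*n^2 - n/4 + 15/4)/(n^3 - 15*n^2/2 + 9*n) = (2*n^2 - 3*n - 5)/(2*n*(n - 6))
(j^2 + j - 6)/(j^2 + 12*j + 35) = (j^2 + j - 6)/(j^2 + 12*j + 35)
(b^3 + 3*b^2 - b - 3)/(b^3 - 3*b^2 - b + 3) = (b + 3)/(b - 3)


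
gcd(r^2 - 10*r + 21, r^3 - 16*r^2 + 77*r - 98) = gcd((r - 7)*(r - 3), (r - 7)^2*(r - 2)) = r - 7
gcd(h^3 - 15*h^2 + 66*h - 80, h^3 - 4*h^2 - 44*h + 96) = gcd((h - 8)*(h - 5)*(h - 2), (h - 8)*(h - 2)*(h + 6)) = h^2 - 10*h + 16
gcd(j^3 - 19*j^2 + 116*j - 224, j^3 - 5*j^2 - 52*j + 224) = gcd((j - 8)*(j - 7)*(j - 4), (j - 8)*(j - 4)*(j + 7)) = j^2 - 12*j + 32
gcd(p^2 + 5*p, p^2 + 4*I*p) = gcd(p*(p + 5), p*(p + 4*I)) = p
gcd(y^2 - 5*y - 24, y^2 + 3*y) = y + 3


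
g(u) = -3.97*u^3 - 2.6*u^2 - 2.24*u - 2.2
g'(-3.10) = -100.58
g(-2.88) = 77.52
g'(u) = -11.91*u^2 - 5.2*u - 2.24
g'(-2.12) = -44.74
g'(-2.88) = -86.05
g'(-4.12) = -182.98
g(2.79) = -114.91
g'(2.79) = -109.46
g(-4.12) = 240.54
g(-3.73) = 176.01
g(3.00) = -139.51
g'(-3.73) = -148.55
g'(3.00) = -125.03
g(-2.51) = 49.82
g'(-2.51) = -64.22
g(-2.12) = 28.69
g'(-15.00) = -2603.99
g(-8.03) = 1903.73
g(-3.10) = 98.03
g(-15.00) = 12845.15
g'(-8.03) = -728.45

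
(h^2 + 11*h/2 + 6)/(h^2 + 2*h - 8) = (h + 3/2)/(h - 2)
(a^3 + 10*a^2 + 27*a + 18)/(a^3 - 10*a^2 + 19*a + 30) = (a^2 + 9*a + 18)/(a^2 - 11*a + 30)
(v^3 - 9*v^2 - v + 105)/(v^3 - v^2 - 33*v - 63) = (v - 5)/(v + 3)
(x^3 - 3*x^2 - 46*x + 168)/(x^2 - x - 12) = (x^2 + x - 42)/(x + 3)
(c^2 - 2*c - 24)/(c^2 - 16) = (c - 6)/(c - 4)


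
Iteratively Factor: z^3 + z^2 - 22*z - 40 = (z + 4)*(z^2 - 3*z - 10) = (z - 5)*(z + 4)*(z + 2)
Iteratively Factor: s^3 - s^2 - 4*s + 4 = (s - 1)*(s^2 - 4) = (s - 1)*(s + 2)*(s - 2)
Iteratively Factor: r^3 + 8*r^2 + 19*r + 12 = (r + 3)*(r^2 + 5*r + 4) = (r + 3)*(r + 4)*(r + 1)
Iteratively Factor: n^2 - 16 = (n + 4)*(n - 4)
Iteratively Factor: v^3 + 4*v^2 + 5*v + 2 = (v + 2)*(v^2 + 2*v + 1) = (v + 1)*(v + 2)*(v + 1)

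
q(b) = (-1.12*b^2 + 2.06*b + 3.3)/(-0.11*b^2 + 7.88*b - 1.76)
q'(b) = (2.06 - 2.24*b)/(-0.11*b^2 + 7.88*b - 1.76) + (0.22*b - 7.88)*(-1.12*b^2 + 2.06*b + 3.3)/(-0.11*b^2 + 7.88*b - 1.76)^2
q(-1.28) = 0.10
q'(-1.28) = -0.34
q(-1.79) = 0.25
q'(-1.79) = -0.25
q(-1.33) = 0.11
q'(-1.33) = -0.33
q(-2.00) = 0.30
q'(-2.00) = -0.23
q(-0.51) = -0.34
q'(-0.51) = -1.02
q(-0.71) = -0.17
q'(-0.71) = -0.68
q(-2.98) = 0.49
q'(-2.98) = -0.17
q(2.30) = 0.13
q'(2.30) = -0.26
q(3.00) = -0.03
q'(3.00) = -0.21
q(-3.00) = 0.49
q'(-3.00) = -0.17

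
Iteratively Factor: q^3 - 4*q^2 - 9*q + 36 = (q - 3)*(q^2 - q - 12) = (q - 4)*(q - 3)*(q + 3)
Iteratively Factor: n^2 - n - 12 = (n - 4)*(n + 3)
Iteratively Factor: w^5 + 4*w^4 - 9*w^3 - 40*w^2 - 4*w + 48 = (w + 4)*(w^4 - 9*w^2 - 4*w + 12) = (w + 2)*(w + 4)*(w^3 - 2*w^2 - 5*w + 6) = (w - 1)*(w + 2)*(w + 4)*(w^2 - w - 6) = (w - 3)*(w - 1)*(w + 2)*(w + 4)*(w + 2)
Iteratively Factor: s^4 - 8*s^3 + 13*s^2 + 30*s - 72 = (s - 4)*(s^3 - 4*s^2 - 3*s + 18) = (s - 4)*(s - 3)*(s^2 - s - 6) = (s - 4)*(s - 3)*(s + 2)*(s - 3)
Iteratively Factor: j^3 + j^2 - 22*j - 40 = (j - 5)*(j^2 + 6*j + 8) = (j - 5)*(j + 4)*(j + 2)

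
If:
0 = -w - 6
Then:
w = -6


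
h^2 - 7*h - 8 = (h - 8)*(h + 1)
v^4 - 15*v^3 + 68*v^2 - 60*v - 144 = (v - 6)^2*(v - 4)*(v + 1)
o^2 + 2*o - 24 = (o - 4)*(o + 6)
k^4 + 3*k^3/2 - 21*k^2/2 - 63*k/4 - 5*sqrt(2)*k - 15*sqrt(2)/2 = (k + 3/2)*(k - 5*sqrt(2)/2)*(k + sqrt(2)/2)*(k + 2*sqrt(2))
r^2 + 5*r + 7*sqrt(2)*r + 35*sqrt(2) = (r + 5)*(r + 7*sqrt(2))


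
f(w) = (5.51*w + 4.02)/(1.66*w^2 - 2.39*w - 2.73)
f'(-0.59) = -1.35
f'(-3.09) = -0.12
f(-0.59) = -1.04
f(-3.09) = -0.63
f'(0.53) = -1.21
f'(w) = (2.39 - 3.32*w)*(5.51*w + 4.02)/(1.66*w^2 - 2.39*w - 2.73)^2 + 5.51/(1.66*w^2 - 2.39*w - 2.73) = (9.1466*w^2 - 13.1689*w - (3.32*w - 2.39)*(5.51*w + 4.02) - 15.0423)/(-1.66*w^2 + 2.39*w + 2.73)^2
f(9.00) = 0.49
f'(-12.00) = -0.02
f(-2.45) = -0.72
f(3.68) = 2.22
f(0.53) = -1.97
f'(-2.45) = -0.16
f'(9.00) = -0.07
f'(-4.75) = -0.07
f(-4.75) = -0.48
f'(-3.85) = -0.09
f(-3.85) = -0.55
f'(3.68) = -1.49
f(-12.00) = -0.23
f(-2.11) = -0.78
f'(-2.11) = -0.19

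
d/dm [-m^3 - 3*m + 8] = -3*m^2 - 3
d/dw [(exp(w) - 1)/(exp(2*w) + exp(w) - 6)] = ((1 - exp(w))*(2*exp(w) + 1) + exp(2*w) + exp(w) - 6)*exp(w)/(exp(2*w) + exp(w) - 6)^2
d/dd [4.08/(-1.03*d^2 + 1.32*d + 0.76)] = (8.4048*d - 5.3856)/(-1.03*d^2 + 1.32*d + 0.76)^2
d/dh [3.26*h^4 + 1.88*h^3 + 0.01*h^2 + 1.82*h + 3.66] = 13.04*h^3 + 5.64*h^2 + 0.02*h + 1.82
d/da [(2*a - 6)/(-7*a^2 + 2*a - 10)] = 2*(7*a^2 - 42*a - 4)/(49*a^4 - 28*a^3 + 144*a^2 - 40*a + 100)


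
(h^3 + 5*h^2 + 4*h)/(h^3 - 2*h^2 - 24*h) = (h + 1)/(h - 6)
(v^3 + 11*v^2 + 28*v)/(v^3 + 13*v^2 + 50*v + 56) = v/(v + 2)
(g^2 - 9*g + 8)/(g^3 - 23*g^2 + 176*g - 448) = (g - 1)/(g^2 - 15*g + 56)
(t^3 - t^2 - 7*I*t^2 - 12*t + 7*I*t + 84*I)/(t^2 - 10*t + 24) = (t^2 + t*(3 - 7*I) - 21*I)/(t - 6)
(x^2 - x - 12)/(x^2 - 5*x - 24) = (x - 4)/(x - 8)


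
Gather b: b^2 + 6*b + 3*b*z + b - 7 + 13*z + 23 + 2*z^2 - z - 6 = b^2 + b*(3*z + 7) + 2*z^2 + 12*z + 10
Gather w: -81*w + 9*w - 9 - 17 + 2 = -72*w - 24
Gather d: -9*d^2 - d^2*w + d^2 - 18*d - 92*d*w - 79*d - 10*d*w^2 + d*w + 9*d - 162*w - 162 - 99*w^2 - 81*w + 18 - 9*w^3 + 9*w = d^2*(-w - 8) + d*(-10*w^2 - 91*w - 88) - 9*w^3 - 99*w^2 - 234*w - 144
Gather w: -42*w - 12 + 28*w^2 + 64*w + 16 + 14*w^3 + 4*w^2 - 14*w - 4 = 14*w^3 + 32*w^2 + 8*w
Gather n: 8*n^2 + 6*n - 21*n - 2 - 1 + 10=8*n^2 - 15*n + 7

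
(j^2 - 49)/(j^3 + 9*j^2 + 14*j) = (j - 7)/(j*(j + 2))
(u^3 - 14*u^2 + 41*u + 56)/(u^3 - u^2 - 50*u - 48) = (u - 7)/(u + 6)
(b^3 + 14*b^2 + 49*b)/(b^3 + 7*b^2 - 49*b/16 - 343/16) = 16*b*(b + 7)/(16*b^2 - 49)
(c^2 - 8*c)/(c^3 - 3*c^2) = (c - 8)/(c*(c - 3))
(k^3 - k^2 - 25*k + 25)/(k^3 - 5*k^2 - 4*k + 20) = (k^2 + 4*k - 5)/(k^2 - 4)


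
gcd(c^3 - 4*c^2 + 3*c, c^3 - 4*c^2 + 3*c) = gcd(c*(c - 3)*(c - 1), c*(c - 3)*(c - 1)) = c^3 - 4*c^2 + 3*c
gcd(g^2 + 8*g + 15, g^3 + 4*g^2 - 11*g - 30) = g + 5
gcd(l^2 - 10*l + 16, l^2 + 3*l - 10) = l - 2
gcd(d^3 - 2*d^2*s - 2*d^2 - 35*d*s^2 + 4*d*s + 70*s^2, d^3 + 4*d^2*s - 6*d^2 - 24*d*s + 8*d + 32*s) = d - 2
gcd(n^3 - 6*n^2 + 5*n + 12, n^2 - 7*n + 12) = n^2 - 7*n + 12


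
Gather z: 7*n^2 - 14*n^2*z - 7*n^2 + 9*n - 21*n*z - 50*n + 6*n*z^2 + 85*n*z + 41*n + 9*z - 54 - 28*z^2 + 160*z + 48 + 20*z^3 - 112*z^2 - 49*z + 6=20*z^3 + z^2*(6*n - 140) + z*(-14*n^2 + 64*n + 120)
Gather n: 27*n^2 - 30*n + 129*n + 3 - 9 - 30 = 27*n^2 + 99*n - 36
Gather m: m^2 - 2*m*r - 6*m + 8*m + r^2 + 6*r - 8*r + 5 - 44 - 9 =m^2 + m*(2 - 2*r) + r^2 - 2*r - 48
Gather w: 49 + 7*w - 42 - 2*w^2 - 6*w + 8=-2*w^2 + w + 15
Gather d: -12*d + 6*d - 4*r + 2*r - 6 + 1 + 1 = -6*d - 2*r - 4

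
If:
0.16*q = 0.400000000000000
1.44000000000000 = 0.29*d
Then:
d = 4.97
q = 2.50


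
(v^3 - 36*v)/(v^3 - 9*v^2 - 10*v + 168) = v*(v + 6)/(v^2 - 3*v - 28)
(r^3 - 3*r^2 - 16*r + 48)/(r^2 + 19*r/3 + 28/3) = 3*(r^2 - 7*r + 12)/(3*r + 7)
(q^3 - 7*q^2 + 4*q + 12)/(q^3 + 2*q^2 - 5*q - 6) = (q - 6)/(q + 3)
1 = 1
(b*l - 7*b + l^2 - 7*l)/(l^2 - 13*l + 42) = (b + l)/(l - 6)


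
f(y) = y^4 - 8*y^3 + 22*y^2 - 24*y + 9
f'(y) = 4*y^3 - 24*y^2 + 44*y - 24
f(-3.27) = 716.79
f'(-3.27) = -564.37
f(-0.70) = 39.56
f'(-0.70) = -67.93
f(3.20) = 0.19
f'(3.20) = 2.11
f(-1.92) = 206.39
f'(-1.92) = -225.27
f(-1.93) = 208.66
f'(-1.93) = -227.07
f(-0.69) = 38.89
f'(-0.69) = -67.10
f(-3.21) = 683.51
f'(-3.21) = -544.84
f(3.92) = 7.22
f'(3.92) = 20.63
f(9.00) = 2304.00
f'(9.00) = 1344.00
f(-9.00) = 14400.00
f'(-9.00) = -5280.00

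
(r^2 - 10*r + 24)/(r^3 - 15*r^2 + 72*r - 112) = (r - 6)/(r^2 - 11*r + 28)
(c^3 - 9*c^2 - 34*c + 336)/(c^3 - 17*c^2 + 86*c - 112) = (c + 6)/(c - 2)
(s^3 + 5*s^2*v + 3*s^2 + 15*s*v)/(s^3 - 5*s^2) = (s^2 + 5*s*v + 3*s + 15*v)/(s*(s - 5))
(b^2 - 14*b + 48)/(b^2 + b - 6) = (b^2 - 14*b + 48)/(b^2 + b - 6)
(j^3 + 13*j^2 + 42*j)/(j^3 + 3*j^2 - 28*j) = (j + 6)/(j - 4)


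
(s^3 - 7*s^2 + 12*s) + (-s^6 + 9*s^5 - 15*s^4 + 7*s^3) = -s^6 + 9*s^5 - 15*s^4 + 8*s^3 - 7*s^2 + 12*s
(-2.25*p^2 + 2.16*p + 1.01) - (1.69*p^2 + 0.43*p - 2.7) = -3.94*p^2 + 1.73*p + 3.71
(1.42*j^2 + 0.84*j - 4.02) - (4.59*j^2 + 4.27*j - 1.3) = -3.17*j^2 - 3.43*j - 2.72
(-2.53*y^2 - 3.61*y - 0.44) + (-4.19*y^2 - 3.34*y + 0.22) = -6.72*y^2 - 6.95*y - 0.22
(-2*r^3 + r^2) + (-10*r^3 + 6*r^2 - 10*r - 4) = -12*r^3 + 7*r^2 - 10*r - 4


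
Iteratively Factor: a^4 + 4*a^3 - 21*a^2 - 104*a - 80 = (a + 4)*(a^3 - 21*a - 20) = (a + 1)*(a + 4)*(a^2 - a - 20) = (a - 5)*(a + 1)*(a + 4)*(a + 4)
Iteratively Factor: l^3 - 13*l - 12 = (l - 4)*(l^2 + 4*l + 3) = (l - 4)*(l + 3)*(l + 1)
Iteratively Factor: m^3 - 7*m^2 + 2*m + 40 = (m + 2)*(m^2 - 9*m + 20) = (m - 4)*(m + 2)*(m - 5)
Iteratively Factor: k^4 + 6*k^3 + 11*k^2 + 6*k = (k)*(k^3 + 6*k^2 + 11*k + 6) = k*(k + 2)*(k^2 + 4*k + 3) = k*(k + 2)*(k + 3)*(k + 1)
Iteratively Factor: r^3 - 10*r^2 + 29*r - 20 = (r - 5)*(r^2 - 5*r + 4) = (r - 5)*(r - 1)*(r - 4)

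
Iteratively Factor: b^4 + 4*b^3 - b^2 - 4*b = (b + 4)*(b^3 - b) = (b - 1)*(b + 4)*(b^2 + b) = b*(b - 1)*(b + 4)*(b + 1)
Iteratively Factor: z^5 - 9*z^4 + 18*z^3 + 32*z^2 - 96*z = (z - 4)*(z^4 - 5*z^3 - 2*z^2 + 24*z) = (z - 4)^2*(z^3 - z^2 - 6*z) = (z - 4)^2*(z + 2)*(z^2 - 3*z) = (z - 4)^2*(z - 3)*(z + 2)*(z)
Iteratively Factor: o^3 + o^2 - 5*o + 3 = (o - 1)*(o^2 + 2*o - 3) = (o - 1)^2*(o + 3)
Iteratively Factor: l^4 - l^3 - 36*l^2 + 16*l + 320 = (l - 4)*(l^3 + 3*l^2 - 24*l - 80) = (l - 5)*(l - 4)*(l^2 + 8*l + 16) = (l - 5)*(l - 4)*(l + 4)*(l + 4)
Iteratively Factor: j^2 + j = (j + 1)*(j)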